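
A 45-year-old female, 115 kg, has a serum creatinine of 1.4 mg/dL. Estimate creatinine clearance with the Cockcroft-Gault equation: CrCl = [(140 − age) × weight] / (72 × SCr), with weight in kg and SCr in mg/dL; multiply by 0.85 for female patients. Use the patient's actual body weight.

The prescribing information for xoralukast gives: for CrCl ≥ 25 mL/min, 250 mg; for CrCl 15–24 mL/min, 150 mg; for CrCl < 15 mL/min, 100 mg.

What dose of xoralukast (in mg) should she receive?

250 mg

CrCl = (140 − 45) × 115 / (72 × 1.4) × 0.85 = 10925.0 / 100.80 × 0.85 ≈ 92.1 mL/min
CrCl ≈ 92 mL/min → bracket ≥ 25 mL/min.
Dose for this bracket: 250 mg.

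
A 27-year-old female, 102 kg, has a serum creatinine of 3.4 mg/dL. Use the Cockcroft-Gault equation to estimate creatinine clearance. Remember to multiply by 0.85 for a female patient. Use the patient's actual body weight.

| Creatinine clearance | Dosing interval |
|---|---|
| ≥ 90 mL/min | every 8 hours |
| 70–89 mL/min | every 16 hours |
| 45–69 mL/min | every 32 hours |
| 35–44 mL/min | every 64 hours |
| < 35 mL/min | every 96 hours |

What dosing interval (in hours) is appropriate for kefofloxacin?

CrCl = (140 − 27) × 102 / (72 × 3.4) × 0.85 = 11526.0 / 244.80 × 0.85 ≈ 40.0 mL/min
CrCl ≈ 40 mL/min → bracket 35–44 mL/min → every 64 hours.

every 64 hours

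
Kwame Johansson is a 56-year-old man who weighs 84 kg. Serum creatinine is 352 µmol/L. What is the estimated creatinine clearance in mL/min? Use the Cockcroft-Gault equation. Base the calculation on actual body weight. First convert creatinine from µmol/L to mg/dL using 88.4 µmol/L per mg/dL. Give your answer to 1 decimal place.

24.6 mL/min

SCr = 352 / 88.4 = 3.982 mg/dL
CrCl = (140 − 56) × 84 / (72 × 3.982) = 7056.0 / 286.70 ≈ 24.6 mL/min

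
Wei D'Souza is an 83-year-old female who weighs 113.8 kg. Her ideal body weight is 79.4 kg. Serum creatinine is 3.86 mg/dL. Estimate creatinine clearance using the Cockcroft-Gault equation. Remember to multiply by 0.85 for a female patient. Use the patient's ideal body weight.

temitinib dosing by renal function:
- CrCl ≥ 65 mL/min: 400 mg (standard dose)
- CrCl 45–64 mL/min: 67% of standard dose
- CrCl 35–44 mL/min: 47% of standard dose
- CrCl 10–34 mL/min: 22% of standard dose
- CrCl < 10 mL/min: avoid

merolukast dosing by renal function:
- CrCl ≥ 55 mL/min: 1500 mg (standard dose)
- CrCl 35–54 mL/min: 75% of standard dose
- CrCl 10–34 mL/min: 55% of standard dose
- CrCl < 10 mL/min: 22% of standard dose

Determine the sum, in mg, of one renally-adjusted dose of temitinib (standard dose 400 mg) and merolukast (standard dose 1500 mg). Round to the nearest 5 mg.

915 mg

CrCl = (140 − 83) × 79.4 / (72 × 3.86) × 0.85 = 4525.8 / 277.92 × 0.85 ≈ 13.8 mL/min
CrCl ≈ 14 mL/min.
temitinib: 10–34 mL/min → 22% of 400 mg = 88 mg.
merolukast: 10–34 mL/min → 55% of 1500 mg = 825 mg.
Total = 88 + 825 = 913 mg.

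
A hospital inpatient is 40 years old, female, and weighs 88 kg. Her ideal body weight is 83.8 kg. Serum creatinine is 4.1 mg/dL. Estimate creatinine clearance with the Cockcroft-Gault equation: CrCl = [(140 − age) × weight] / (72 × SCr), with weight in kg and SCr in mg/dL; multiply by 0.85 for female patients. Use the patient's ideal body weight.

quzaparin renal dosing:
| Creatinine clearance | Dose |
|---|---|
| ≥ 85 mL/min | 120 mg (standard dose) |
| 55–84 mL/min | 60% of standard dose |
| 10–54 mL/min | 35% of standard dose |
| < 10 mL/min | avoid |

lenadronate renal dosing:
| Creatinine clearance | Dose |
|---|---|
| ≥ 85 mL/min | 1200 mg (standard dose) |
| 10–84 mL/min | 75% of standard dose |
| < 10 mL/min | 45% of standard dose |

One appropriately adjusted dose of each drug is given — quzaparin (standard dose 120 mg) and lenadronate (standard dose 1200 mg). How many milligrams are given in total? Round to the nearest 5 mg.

CrCl = (140 − 40) × 83.8 / (72 × 4.1) × 0.85 = 8380.0 / 295.20 × 0.85 ≈ 24.1 mL/min
CrCl ≈ 24 mL/min.
quzaparin: 10–54 mL/min → 35% of 120 mg = 42 mg.
lenadronate: 10–84 mL/min → 75% of 1200 mg = 900 mg.
Total = 42 + 900 = 942 mg.

940 mg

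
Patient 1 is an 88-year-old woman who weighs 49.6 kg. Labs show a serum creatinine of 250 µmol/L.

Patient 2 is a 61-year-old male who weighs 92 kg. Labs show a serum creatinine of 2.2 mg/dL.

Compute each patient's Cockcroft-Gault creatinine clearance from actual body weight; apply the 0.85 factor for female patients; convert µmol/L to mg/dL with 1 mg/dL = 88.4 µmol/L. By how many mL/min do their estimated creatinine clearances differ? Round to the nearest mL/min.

35 mL/min

Patient 1: SCr = 250 / 88.4 = 2.828 mg/dL
Patient 1: CrCl = (140 − 88) × 49.6 / (72 × 2.828) × 0.85 = 2579.2 / 203.62 × 0.85 ≈ 10.8 mL/min
Patient 2: CrCl = (140 − 61) × 92 / (72 × 2.2) = 7268.0 / 158.40 ≈ 45.9 mL/min
|10.8 − 45.9| = 35.1 mL/min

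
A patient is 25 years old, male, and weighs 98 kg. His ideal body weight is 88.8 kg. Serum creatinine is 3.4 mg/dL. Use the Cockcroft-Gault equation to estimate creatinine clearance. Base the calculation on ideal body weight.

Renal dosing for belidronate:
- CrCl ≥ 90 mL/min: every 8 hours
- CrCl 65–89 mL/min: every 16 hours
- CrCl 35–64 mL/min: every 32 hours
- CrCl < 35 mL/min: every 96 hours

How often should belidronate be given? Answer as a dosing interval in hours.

every 32 hours

CrCl = (140 − 25) × 88.8 / (72 × 3.4) = 10212.0 / 244.80 ≈ 41.7 mL/min
CrCl ≈ 42 mL/min → bracket 35–64 mL/min → every 32 hours.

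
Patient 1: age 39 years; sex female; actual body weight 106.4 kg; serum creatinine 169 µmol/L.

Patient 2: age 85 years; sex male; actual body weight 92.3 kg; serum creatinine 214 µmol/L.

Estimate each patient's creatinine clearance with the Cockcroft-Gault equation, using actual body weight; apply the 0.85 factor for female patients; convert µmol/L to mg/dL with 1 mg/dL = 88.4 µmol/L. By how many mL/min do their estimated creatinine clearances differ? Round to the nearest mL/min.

Patient 1: SCr = 169 / 88.4 = 1.912 mg/dL
Patient 1: CrCl = (140 − 39) × 106.4 / (72 × 1.912) × 0.85 = 10746.4 / 137.66 × 0.85 ≈ 66.4 mL/min
Patient 2: SCr = 214 / 88.4 = 2.421 mg/dL
Patient 2: CrCl = (140 − 85) × 92.3 / (72 × 2.421) = 5076.5 / 174.31 ≈ 29.1 mL/min
|66.4 − 29.1| = 37.3 mL/min

37 mL/min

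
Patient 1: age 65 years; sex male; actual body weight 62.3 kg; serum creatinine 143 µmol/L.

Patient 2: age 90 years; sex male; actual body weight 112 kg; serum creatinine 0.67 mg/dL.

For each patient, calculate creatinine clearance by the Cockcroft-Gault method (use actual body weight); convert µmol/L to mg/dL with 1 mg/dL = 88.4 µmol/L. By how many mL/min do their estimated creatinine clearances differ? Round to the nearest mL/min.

Patient 1: SCr = 143 / 88.4 = 1.618 mg/dL
Patient 1: CrCl = (140 − 65) × 62.3 / (72 × 1.618) = 4672.5 / 116.50 ≈ 40.1 mL/min
Patient 2: CrCl = (140 − 90) × 112 / (72 × 0.67) = 5600.0 / 48.24 ≈ 116.1 mL/min
|40.1 − 116.1| = 76.0 mL/min

76 mL/min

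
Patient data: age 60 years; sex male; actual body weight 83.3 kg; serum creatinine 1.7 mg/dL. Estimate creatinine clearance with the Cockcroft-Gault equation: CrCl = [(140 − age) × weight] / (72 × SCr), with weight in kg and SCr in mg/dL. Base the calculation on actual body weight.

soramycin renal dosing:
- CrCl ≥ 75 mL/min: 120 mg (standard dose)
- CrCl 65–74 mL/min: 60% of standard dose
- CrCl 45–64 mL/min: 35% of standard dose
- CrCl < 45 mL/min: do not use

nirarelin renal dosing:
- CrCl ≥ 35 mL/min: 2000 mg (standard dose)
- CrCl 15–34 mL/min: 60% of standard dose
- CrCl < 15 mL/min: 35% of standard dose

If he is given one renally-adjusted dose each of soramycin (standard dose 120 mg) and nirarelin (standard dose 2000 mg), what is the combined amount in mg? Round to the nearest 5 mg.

2040 mg

CrCl = (140 − 60) × 83.3 / (72 × 1.7) = 6664.0 / 122.40 ≈ 54.4 mL/min
CrCl ≈ 54 mL/min.
soramycin: 45–64 mL/min → 35% of 120 mg = 42 mg.
nirarelin: ≥ 35 mL/min → 100% of 2000 mg = 2000 mg.
Total = 42 + 2000 = 2042 mg.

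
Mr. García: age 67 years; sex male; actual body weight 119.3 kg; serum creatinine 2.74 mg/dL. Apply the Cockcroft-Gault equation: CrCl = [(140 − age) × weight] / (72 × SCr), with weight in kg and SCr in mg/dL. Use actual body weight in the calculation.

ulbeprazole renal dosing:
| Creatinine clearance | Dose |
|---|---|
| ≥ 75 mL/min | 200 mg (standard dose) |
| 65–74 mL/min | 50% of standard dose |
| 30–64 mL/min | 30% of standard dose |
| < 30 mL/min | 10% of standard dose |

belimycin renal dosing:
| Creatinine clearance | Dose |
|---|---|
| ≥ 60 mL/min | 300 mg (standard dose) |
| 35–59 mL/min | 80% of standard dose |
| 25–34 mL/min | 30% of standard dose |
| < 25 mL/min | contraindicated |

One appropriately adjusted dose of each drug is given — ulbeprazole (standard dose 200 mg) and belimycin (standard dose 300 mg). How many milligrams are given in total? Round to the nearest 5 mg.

CrCl = (140 − 67) × 119.3 / (72 × 2.74) = 8708.9 / 197.28 ≈ 44.1 mL/min
CrCl ≈ 44 mL/min.
ulbeprazole: 30–64 mL/min → 30% of 200 mg = 60 mg.
belimycin: 35–59 mL/min → 80% of 300 mg = 240 mg.
Total = 60 + 240 = 300 mg.

300 mg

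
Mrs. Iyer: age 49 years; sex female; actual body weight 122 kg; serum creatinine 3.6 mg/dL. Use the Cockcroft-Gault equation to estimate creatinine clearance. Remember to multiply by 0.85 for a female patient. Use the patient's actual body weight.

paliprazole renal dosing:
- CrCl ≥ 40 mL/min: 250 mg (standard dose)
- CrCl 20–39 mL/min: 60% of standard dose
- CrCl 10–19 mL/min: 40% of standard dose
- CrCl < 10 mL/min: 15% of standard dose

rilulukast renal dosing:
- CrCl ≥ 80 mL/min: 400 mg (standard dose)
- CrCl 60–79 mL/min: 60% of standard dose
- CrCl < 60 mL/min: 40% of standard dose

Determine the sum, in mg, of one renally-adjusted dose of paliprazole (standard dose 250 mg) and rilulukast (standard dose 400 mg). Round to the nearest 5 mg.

CrCl = (140 − 49) × 122 / (72 × 3.6) × 0.85 = 11102.0 / 259.20 × 0.85 ≈ 36.4 mL/min
CrCl ≈ 36 mL/min.
paliprazole: 20–39 mL/min → 60% of 250 mg = 150 mg.
rilulukast: < 60 mL/min → 40% of 400 mg = 160 mg.
Total = 150 + 160 = 310 mg.

310 mg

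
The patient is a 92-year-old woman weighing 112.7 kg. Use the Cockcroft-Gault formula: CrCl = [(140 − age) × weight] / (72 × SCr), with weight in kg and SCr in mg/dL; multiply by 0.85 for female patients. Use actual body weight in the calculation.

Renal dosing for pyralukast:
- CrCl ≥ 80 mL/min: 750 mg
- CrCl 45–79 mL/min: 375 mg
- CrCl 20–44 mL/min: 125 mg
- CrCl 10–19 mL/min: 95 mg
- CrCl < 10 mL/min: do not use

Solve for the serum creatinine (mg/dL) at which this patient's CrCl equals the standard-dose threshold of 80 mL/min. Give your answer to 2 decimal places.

0.80 mg/dL

Standard dose requires CrCl ≥ 80 mL/min.
Set (140 − 92) × 112.7 × 0.85 / (72 × SCr) = 80
SCr = (140 − 92) × 112.7 × 0.85 / (72 × 80) = 0.798 mg/dL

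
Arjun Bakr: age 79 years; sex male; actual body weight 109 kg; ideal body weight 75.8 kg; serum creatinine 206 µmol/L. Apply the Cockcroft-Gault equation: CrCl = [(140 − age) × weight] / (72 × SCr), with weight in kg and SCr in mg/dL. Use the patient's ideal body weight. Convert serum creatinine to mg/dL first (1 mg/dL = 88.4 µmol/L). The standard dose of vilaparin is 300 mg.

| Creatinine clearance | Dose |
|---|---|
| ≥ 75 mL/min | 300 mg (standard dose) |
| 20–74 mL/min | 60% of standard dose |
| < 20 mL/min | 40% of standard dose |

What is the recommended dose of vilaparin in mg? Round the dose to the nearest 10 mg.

180 mg

SCr = 206 / 88.4 = 2.33 mg/dL
CrCl = (140 − 79) × 75.8 / (72 × 2.33) = 4623.8 / 167.76 ≈ 27.6 mL/min
CrCl ≈ 28 mL/min → bracket 20–74 mL/min.
60% of 300 mg = 180 mg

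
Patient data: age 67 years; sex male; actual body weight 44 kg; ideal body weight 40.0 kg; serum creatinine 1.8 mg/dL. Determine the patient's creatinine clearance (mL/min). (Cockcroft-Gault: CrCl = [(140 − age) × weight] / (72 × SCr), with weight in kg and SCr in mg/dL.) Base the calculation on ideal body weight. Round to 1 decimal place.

CrCl = (140 − 67) × 40 / (72 × 1.8) = 2920.0 / 129.60 ≈ 22.5 mL/min

22.5 mL/min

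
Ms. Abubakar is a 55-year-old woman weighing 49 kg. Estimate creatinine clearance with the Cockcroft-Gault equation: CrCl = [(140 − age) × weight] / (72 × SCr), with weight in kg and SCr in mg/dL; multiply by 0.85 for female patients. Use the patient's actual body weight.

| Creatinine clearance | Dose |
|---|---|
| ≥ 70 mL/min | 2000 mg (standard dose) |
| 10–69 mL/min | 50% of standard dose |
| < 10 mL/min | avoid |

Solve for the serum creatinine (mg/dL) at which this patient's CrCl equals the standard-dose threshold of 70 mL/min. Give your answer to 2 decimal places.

0.70 mg/dL

Standard dose requires CrCl ≥ 70 mL/min.
Set (140 − 55) × 49 × 0.85 / (72 × SCr) = 70
SCr = (140 − 55) × 49 × 0.85 / (72 × 70) = 0.702 mg/dL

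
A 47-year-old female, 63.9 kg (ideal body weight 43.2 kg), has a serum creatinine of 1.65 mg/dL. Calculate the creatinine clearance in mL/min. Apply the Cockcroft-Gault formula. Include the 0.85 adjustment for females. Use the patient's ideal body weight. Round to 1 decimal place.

CrCl = (140 − 47) × 43.2 / (72 × 1.65) × 0.85 = 4017.6 / 118.80 × 0.85 ≈ 28.7 mL/min

28.7 mL/min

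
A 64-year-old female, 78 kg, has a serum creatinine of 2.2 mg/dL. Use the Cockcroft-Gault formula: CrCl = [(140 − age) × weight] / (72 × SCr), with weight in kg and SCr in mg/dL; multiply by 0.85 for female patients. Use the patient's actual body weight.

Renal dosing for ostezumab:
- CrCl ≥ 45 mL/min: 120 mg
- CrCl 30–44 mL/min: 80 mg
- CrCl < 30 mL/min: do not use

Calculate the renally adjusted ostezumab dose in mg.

CrCl = (140 − 64) × 78 / (72 × 2.2) × 0.85 = 5928.0 / 158.40 × 0.85 ≈ 31.8 mL/min
CrCl ≈ 32 mL/min → bracket 30–44 mL/min.
Dose for this bracket: 80 mg.

80 mg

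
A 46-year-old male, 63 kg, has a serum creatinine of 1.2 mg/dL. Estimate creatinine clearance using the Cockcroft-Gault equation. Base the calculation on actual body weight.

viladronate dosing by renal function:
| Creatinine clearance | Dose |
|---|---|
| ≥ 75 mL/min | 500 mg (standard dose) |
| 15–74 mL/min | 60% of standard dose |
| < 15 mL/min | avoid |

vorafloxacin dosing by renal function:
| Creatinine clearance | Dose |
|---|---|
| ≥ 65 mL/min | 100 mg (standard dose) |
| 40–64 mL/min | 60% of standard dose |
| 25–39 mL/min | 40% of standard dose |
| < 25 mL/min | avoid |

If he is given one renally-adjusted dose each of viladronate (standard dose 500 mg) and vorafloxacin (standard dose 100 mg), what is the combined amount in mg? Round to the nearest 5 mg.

CrCl = (140 − 46) × 63 / (72 × 1.2) = 5922.0 / 86.40 ≈ 68.5 mL/min
CrCl ≈ 69 mL/min.
viladronate: 15–74 mL/min → 60% of 500 mg = 300 mg.
vorafloxacin: ≥ 65 mL/min → 100% of 100 mg = 100 mg.
Total = 300 + 100 = 400 mg.

400 mg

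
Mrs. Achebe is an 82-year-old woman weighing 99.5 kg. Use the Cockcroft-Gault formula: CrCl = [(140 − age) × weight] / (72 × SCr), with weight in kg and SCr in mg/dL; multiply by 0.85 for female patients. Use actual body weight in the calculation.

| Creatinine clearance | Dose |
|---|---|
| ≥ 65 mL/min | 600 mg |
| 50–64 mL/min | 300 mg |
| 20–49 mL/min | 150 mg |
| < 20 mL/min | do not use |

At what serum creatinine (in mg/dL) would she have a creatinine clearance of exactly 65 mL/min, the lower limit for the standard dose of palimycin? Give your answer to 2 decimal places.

Standard dose requires CrCl ≥ 65 mL/min.
Set (140 − 82) × 99.5 × 0.85 / (72 × SCr) = 65
SCr = (140 − 82) × 99.5 × 0.85 / (72 × 65) = 1.048 mg/dL

1.05 mg/dL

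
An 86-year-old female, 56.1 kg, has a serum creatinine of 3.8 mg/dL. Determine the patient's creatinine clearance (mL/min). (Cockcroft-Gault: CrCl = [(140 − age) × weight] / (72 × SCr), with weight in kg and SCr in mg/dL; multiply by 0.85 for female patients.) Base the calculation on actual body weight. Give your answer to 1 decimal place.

9.4 mL/min

CrCl = (140 − 86) × 56.1 / (72 × 3.8) × 0.85 = 3029.4 / 273.60 × 0.85 ≈ 9.4 mL/min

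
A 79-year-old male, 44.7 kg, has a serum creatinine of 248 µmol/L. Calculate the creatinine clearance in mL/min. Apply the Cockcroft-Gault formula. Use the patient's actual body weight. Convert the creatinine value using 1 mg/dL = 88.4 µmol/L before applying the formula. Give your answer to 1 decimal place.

SCr = 248 / 88.4 = 2.805 mg/dL
CrCl = (140 − 79) × 44.7 / (72 × 2.805) = 2726.7 / 201.96 ≈ 13.5 mL/min

13.5 mL/min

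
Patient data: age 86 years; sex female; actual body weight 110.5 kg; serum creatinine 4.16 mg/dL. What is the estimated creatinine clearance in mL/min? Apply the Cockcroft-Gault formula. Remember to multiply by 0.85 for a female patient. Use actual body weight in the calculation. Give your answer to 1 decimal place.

16.9 mL/min

CrCl = (140 − 86) × 110.5 / (72 × 4.16) × 0.85 = 5967.0 / 299.52 × 0.85 ≈ 16.9 mL/min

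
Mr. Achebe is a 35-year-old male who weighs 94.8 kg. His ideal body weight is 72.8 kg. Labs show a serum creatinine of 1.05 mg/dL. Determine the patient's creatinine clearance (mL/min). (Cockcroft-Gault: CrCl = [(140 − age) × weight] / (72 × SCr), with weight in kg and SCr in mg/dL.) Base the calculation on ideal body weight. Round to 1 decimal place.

CrCl = (140 − 35) × 72.8 / (72 × 1.05) = 7644.0 / 75.60 ≈ 101.1 mL/min

101.1 mL/min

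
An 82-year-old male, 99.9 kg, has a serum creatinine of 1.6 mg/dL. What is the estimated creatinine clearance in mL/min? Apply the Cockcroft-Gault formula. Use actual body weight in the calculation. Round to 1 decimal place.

50.3 mL/min

CrCl = (140 − 82) × 99.9 / (72 × 1.6) = 5794.2 / 115.20 ≈ 50.3 mL/min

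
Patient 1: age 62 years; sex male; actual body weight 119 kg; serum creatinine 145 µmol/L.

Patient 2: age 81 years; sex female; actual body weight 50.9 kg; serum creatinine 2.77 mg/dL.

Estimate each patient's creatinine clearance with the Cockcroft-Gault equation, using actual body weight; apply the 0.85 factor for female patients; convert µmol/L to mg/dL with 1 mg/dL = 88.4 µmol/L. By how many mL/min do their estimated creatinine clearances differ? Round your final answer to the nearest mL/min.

Patient 1: SCr = 145 / 88.4 = 1.64 mg/dL
Patient 1: CrCl = (140 − 62) × 119 / (72 × 1.64) = 9282.0 / 118.08 ≈ 78.6 mL/min
Patient 2: CrCl = (140 − 81) × 50.9 / (72 × 2.77) × 0.85 = 3003.1 / 199.44 × 0.85 ≈ 12.8 mL/min
|78.6 − 12.8| = 65.8 mL/min

66 mL/min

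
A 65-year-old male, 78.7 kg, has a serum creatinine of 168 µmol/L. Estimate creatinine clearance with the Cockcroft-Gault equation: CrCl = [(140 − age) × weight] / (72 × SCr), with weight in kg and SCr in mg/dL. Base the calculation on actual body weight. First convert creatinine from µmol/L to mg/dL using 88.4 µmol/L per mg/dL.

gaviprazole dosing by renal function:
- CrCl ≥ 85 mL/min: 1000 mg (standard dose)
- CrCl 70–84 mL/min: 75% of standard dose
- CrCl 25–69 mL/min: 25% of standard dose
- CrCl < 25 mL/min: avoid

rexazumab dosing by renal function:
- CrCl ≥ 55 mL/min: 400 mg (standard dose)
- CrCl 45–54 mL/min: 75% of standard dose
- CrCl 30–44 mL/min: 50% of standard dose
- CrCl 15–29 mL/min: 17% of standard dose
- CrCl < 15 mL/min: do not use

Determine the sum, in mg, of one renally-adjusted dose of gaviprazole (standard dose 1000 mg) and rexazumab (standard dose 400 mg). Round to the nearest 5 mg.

SCr = 168 / 88.4 = 1.9 mg/dL
CrCl = (140 − 65) × 78.7 / (72 × 1.9) = 5902.5 / 136.80 ≈ 43.1 mL/min
CrCl ≈ 43 mL/min.
gaviprazole: 25–69 mL/min → 25% of 1000 mg = 250 mg.
rexazumab: 30–44 mL/min → 50% of 400 mg = 200 mg.
Total = 250 + 200 = 450 mg.

450 mg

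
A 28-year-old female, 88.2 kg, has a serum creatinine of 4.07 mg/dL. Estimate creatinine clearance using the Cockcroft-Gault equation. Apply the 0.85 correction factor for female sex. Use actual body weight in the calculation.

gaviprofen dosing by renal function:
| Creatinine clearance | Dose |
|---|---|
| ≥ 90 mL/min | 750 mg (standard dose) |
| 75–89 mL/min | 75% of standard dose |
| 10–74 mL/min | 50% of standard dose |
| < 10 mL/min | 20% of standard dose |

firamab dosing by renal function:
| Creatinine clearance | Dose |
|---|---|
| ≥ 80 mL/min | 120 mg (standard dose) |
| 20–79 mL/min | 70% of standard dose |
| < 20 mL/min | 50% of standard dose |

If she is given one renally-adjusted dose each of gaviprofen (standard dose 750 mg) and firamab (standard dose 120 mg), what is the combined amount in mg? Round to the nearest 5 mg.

CrCl = (140 − 28) × 88.2 / (72 × 4.07) × 0.85 = 9878.4 / 293.04 × 0.85 ≈ 28.7 mL/min
CrCl ≈ 29 mL/min.
gaviprofen: 10–74 mL/min → 50% of 750 mg = 375 mg.
firamab: 20–79 mL/min → 70% of 120 mg = 84 mg.
Total = 375 + 84 = 459 mg.

460 mg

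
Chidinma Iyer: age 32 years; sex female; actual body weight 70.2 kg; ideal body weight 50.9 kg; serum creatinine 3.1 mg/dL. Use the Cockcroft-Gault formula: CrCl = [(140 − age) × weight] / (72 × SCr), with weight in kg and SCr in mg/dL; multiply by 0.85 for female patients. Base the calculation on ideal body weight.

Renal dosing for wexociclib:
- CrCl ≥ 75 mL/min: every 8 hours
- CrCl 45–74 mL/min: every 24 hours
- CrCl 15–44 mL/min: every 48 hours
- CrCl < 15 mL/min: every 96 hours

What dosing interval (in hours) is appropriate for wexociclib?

CrCl = (140 − 32) × 50.9 / (72 × 3.1) × 0.85 = 5497.2 / 223.20 × 0.85 ≈ 20.9 mL/min
CrCl ≈ 21 mL/min → bracket 15–44 mL/min → every 48 hours.

every 48 hours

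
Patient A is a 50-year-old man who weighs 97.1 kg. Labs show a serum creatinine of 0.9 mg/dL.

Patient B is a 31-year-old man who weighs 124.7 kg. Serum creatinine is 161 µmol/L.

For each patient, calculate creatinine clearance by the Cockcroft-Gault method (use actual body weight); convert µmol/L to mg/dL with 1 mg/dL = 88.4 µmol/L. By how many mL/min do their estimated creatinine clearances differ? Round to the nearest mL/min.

31 mL/min

Patient A: CrCl = (140 − 50) × 97.1 / (72 × 0.9) = 8739.0 / 64.80 ≈ 134.9 mL/min
Patient B: SCr = 161 / 88.4 = 1.821 mg/dL
Patient B: CrCl = (140 − 31) × 124.7 / (72 × 1.821) = 13592.3 / 131.11 ≈ 103.7 mL/min
|134.9 − 103.7| = 31.2 mL/min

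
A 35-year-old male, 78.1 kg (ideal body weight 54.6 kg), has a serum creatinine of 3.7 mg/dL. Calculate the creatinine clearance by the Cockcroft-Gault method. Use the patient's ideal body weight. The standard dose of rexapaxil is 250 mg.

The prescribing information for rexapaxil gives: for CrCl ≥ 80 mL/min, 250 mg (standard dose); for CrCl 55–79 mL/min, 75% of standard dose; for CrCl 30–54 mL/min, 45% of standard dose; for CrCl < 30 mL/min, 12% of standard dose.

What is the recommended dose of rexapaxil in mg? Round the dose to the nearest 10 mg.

CrCl = (140 − 35) × 54.6 / (72 × 3.7) = 5733.0 / 266.40 ≈ 21.5 mL/min
CrCl ≈ 22 mL/min → bracket < 30 mL/min.
12% of 250 mg = 30 mg

30 mg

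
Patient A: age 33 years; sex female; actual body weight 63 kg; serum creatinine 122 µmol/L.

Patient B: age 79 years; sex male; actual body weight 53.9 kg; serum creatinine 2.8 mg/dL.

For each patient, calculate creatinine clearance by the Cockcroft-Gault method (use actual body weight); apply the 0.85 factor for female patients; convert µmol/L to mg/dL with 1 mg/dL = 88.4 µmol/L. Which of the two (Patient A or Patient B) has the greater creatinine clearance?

Patient A

Patient A: SCr = 122 / 88.4 = 1.38 mg/dL
Patient A: CrCl = (140 − 33) × 63 / (72 × 1.38) × 0.85 = 6741.0 / 99.36 × 0.85 ≈ 57.7 mL/min
Patient B: CrCl = (140 − 79) × 53.9 / (72 × 2.8) = 3287.9 / 201.60 ≈ 16.3 mL/min
57.7 vs 16.3 mL/min → Patient A is higher.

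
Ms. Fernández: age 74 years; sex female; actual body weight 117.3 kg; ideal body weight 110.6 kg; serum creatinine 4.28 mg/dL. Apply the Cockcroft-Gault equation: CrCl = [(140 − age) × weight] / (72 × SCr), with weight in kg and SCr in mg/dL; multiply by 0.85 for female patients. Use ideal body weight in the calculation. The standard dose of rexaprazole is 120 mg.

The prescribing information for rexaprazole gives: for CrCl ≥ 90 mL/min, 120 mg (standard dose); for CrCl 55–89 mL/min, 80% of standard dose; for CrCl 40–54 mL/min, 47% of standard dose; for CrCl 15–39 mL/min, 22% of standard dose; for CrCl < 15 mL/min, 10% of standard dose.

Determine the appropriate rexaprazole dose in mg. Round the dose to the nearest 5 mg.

CrCl = (140 − 74) × 110.6 / (72 × 4.28) × 0.85 = 7299.6 / 308.16 × 0.85 ≈ 20.1 mL/min
CrCl ≈ 20 mL/min → bracket 15–39 mL/min.
22% of 120 mg = 26.4 mg → 25 mg

25 mg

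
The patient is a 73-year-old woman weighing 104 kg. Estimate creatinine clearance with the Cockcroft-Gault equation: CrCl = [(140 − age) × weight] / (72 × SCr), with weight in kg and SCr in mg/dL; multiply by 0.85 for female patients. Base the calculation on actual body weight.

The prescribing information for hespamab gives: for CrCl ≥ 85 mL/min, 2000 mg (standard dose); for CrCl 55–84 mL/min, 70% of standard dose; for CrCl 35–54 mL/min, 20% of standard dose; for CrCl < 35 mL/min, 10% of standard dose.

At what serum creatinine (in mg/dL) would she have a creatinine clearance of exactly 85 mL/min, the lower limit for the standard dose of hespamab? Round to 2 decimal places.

0.97 mg/dL

Standard dose requires CrCl ≥ 85 mL/min.
Set (140 − 73) × 104 × 0.85 / (72 × SCr) = 85
SCr = (140 − 73) × 104 × 0.85 / (72 × 85) = 0.968 mg/dL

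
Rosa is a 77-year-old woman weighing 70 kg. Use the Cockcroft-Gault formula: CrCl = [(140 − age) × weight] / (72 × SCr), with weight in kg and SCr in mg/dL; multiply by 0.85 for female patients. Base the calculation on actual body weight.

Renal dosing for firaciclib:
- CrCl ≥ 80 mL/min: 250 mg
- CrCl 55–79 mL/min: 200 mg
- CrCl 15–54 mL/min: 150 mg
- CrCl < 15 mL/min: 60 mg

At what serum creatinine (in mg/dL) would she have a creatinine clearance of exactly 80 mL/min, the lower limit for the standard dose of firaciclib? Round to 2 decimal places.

0.65 mg/dL

Standard dose requires CrCl ≥ 80 mL/min.
Set (140 − 77) × 70 × 0.85 / (72 × SCr) = 80
SCr = (140 − 77) × 70 × 0.85 / (72 × 80) = 0.651 mg/dL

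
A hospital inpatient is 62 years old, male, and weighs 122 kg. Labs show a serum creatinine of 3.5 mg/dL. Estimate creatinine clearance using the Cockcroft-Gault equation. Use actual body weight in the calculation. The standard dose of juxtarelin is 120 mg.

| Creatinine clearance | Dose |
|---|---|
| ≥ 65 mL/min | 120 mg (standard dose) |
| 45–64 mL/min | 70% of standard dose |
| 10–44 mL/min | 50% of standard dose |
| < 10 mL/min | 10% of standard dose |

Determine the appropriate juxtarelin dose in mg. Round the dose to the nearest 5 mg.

CrCl = (140 − 62) × 122 / (72 × 3.5) = 9516.0 / 252.00 ≈ 37.8 mL/min
CrCl ≈ 38 mL/min → bracket 10–44 mL/min.
50% of 120 mg = 60 mg

60 mg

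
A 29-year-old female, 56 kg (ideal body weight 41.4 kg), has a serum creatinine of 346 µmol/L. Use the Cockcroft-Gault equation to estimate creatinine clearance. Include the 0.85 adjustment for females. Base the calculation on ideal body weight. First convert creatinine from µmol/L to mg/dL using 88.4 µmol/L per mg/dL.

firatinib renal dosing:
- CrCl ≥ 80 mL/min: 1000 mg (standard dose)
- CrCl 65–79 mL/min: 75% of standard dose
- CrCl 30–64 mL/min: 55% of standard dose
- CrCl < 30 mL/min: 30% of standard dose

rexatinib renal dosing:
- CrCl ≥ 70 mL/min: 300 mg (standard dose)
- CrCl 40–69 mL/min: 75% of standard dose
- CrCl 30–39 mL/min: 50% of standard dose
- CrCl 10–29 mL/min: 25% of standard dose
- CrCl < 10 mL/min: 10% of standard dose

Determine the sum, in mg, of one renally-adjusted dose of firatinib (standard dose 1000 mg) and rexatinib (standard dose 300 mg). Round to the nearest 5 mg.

SCr = 346 / 88.4 = 3.914 mg/dL
CrCl = (140 − 29) × 41.4 / (72 × 3.914) × 0.85 = 4595.4 / 281.81 × 0.85 ≈ 13.9 mL/min
CrCl ≈ 14 mL/min.
firatinib: < 30 mL/min → 30% of 1000 mg = 300 mg.
rexatinib: 10–29 mL/min → 25% of 300 mg = 75 mg.
Total = 300 + 75 = 375 mg.

375 mg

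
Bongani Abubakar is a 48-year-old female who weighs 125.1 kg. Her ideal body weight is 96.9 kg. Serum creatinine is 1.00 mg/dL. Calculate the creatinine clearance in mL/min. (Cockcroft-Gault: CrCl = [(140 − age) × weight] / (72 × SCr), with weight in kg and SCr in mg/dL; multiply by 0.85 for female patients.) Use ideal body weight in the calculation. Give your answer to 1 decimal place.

CrCl = (140 − 48) × 96.9 / (72 × 1) × 0.85 = 8914.8 / 72.00 × 0.85 ≈ 105.2 mL/min

105.2 mL/min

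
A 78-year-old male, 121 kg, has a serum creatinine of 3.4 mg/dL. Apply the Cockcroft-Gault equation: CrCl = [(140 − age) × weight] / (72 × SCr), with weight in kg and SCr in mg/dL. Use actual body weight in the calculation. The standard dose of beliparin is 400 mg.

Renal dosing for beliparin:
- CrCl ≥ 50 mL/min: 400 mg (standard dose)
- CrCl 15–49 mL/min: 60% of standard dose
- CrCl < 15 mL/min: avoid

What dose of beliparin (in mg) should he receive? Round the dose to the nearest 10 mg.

CrCl = (140 − 78) × 121 / (72 × 3.4) = 7502.0 / 244.80 ≈ 30.6 mL/min
CrCl ≈ 31 mL/min → bracket 15–49 mL/min.
60% of 400 mg = 240 mg

240 mg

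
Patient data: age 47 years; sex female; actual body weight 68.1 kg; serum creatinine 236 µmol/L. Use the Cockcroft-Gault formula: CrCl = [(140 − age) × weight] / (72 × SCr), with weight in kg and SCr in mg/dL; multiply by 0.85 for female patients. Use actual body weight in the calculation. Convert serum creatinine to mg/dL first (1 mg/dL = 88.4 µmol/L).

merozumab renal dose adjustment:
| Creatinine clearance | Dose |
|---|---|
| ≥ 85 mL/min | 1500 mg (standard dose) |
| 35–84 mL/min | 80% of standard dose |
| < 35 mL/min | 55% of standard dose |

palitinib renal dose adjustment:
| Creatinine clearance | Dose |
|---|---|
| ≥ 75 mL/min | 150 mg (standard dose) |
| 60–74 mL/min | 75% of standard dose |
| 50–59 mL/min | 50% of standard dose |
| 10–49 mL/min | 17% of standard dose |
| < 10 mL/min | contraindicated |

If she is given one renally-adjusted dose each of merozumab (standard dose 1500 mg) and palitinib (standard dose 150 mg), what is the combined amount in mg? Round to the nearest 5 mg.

850 mg

SCr = 236 / 88.4 = 2.67 mg/dL
CrCl = (140 − 47) × 68.1 / (72 × 2.67) × 0.85 = 6333.3 / 192.24 × 0.85 ≈ 28.0 mL/min
CrCl ≈ 28 mL/min.
merozumab: < 35 mL/min → 55% of 1500 mg = 825 mg.
palitinib: 10–49 mL/min → 17% of 150 mg = 25.5 mg.
Total = 825 + 25.5 = 850.5 mg.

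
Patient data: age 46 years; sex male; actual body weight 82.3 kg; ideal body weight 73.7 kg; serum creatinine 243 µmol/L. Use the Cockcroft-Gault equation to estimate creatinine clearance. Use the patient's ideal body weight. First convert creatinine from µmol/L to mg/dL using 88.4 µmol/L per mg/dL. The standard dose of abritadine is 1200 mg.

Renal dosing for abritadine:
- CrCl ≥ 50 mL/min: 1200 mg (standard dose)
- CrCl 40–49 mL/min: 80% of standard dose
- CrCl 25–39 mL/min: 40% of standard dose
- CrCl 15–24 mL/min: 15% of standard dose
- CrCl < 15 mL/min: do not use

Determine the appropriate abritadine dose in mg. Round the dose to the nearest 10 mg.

SCr = 243 / 88.4 = 2.749 mg/dL
CrCl = (140 − 46) × 73.7 / (72 × 2.749) = 6927.8 / 197.93 ≈ 35.0 mL/min
CrCl ≈ 35 mL/min → bracket 25–39 mL/min.
40% of 1200 mg = 480 mg

480 mg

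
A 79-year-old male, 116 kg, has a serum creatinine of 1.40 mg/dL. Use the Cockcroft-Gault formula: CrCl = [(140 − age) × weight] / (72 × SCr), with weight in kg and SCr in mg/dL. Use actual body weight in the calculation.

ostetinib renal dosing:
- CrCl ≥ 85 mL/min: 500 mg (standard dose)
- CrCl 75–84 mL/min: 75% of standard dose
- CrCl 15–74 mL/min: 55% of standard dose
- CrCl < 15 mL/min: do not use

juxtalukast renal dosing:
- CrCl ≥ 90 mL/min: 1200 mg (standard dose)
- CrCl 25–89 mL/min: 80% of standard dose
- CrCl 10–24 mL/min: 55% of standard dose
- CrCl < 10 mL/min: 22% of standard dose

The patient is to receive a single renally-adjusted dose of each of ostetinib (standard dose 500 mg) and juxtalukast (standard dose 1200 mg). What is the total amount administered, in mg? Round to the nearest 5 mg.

1235 mg

CrCl = (140 − 79) × 116 / (72 × 1.4) = 7076.0 / 100.80 ≈ 70.2 mL/min
CrCl ≈ 70 mL/min.
ostetinib: 15–74 mL/min → 55% of 500 mg = 275 mg.
juxtalukast: 25–89 mL/min → 80% of 1200 mg = 960 mg.
Total = 275 + 960 = 1235 mg.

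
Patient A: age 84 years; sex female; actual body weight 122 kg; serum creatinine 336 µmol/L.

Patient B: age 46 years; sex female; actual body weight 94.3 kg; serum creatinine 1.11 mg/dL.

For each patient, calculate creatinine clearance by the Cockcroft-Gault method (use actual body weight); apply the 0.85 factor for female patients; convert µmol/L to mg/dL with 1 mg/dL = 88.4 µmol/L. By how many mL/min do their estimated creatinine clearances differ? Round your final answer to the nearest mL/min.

73 mL/min

Patient A: SCr = 336 / 88.4 = 3.801 mg/dL
Patient A: CrCl = (140 − 84) × 122 / (72 × 3.801) × 0.85 = 6832.0 / 273.67 × 0.85 ≈ 21.2 mL/min
Patient B: CrCl = (140 − 46) × 94.3 / (72 × 1.11) × 0.85 = 8864.2 / 79.92 × 0.85 ≈ 94.3 mL/min
|21.2 − 94.3| = 73.1 mL/min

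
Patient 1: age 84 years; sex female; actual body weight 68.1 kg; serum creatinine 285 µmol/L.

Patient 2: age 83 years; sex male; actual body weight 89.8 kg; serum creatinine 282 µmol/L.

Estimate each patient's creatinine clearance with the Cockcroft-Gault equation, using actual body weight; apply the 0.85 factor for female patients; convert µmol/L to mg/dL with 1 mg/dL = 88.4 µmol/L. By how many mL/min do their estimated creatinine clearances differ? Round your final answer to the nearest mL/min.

Patient 1: SCr = 285 / 88.4 = 3.224 mg/dL
Patient 1: CrCl = (140 − 84) × 68.1 / (72 × 3.224) × 0.85 = 3813.6 / 232.13 × 0.85 ≈ 14.0 mL/min
Patient 2: SCr = 282 / 88.4 = 3.19 mg/dL
Patient 2: CrCl = (140 − 83) × 89.8 / (72 × 3.19) = 5118.6 / 229.68 ≈ 22.3 mL/min
|14.0 − 22.3| = 8.3 mL/min

8 mL/min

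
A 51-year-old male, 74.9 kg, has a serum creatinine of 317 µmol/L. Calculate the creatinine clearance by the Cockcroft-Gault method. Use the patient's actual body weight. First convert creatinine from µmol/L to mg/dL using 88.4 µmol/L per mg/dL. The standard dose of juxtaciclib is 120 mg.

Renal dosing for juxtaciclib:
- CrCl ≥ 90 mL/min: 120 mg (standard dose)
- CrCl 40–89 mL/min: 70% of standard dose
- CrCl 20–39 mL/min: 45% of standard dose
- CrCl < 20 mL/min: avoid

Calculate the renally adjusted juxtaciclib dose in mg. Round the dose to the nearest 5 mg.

55 mg

SCr = 317 / 88.4 = 3.586 mg/dL
CrCl = (140 − 51) × 74.9 / (72 × 3.586) = 6666.1 / 258.19 ≈ 25.8 mL/min
CrCl ≈ 26 mL/min → bracket 20–39 mL/min.
45% of 120 mg = 54 mg → 55 mg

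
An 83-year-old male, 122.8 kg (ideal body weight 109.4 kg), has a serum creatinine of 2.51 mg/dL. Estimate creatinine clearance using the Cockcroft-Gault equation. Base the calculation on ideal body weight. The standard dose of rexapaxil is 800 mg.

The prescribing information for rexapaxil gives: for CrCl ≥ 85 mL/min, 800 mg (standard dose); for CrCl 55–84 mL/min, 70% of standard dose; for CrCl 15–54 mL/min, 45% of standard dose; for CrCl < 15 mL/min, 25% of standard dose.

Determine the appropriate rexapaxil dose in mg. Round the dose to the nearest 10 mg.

360 mg

CrCl = (140 − 83) × 109.4 / (72 × 2.51) = 6235.8 / 180.72 ≈ 34.5 mL/min
CrCl ≈ 35 mL/min → bracket 15–54 mL/min.
45% of 800 mg = 360 mg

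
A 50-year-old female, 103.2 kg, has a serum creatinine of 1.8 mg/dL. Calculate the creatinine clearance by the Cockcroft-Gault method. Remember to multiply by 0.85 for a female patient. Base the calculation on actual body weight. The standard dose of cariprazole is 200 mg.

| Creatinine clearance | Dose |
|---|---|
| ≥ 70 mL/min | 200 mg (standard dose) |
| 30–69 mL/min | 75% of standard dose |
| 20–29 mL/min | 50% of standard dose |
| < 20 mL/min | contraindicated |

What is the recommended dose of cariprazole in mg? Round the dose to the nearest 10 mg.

CrCl = (140 − 50) × 103.2 / (72 × 1.8) × 0.85 = 9288.0 / 129.60 × 0.85 ≈ 60.9 mL/min
CrCl ≈ 61 mL/min → bracket 30–69 mL/min.
75% of 200 mg = 150 mg

150 mg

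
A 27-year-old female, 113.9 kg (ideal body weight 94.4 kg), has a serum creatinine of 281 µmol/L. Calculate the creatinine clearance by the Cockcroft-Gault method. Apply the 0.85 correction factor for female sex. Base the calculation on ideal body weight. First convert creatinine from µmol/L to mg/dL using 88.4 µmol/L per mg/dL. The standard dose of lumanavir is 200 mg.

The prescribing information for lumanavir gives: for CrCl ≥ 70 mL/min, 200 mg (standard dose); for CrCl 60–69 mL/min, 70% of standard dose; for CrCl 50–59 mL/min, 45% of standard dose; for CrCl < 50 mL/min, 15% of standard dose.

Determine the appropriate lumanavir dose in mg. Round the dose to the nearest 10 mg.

30 mg

SCr = 281 / 88.4 = 3.179 mg/dL
CrCl = (140 − 27) × 94.4 / (72 × 3.179) × 0.85 = 10667.2 / 228.89 × 0.85 ≈ 39.6 mL/min
CrCl ≈ 40 mL/min → bracket < 50 mL/min.
15% of 200 mg = 30 mg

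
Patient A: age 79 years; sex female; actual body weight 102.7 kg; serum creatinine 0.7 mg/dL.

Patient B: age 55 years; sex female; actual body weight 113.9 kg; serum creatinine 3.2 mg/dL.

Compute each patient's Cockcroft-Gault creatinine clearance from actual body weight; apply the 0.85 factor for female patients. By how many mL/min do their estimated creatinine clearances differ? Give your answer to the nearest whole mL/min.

70 mL/min

Patient A: CrCl = (140 − 79) × 102.7 / (72 × 0.7) × 0.85 = 6264.7 / 50.40 × 0.85 ≈ 105.7 mL/min
Patient B: CrCl = (140 − 55) × 113.9 / (72 × 3.2) × 0.85 = 9681.5 / 230.40 × 0.85 ≈ 35.7 mL/min
|105.7 − 35.7| = 70.0 mL/min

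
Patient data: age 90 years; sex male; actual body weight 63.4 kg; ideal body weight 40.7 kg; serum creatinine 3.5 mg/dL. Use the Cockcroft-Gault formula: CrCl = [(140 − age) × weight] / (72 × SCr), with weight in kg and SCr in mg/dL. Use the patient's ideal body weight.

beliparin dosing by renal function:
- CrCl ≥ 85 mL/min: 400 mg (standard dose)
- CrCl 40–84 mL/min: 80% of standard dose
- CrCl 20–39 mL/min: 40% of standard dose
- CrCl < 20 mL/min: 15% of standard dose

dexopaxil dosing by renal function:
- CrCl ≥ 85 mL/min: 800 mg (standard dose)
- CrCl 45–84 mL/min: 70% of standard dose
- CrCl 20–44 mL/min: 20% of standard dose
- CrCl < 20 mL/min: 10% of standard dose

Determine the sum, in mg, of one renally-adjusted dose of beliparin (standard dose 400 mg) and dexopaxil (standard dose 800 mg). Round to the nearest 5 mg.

140 mg

CrCl = (140 − 90) × 40.7 / (72 × 3.5) = 2035.0 / 252.00 ≈ 8.1 mL/min
CrCl ≈ 8 mL/min.
beliparin: < 20 mL/min → 15% of 400 mg = 60 mg.
dexopaxil: < 20 mL/min → 10% of 800 mg = 80 mg.
Total = 60 + 80 = 140 mg.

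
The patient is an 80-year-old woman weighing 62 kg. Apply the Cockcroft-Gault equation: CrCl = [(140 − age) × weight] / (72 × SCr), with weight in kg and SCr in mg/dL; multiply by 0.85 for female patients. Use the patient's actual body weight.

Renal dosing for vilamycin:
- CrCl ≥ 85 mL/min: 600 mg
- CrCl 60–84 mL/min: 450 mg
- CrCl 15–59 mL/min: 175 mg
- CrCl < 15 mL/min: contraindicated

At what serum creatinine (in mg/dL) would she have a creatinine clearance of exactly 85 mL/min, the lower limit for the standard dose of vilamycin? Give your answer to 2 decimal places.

Standard dose requires CrCl ≥ 85 mL/min.
Set (140 − 80) × 62 × 0.85 / (72 × SCr) = 85
SCr = (140 − 80) × 62 × 0.85 / (72 × 85) = 0.517 mg/dL

0.52 mg/dL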